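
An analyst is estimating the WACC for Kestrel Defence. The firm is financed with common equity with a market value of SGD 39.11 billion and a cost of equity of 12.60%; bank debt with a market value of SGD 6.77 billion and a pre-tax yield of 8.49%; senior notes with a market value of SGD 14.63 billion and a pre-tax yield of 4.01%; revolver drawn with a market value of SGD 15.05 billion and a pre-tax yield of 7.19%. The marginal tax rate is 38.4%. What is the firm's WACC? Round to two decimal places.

8.35%

Total capital V = 39.11 + 6.77 + 14.63 + 15.05 = 75.56.
Equity: weight = 39.11/75.56 = 0.5176; cost = 12.6%.
Bank debt: weight = 6.77/75.56 = 0.0896; after-tax cost = 8.49% × (1 − 38.4%) = 5.2298%.
Senior notes: weight = 14.63/75.56 = 0.1936; after-tax cost = 4.01% × (1 − 38.4%) = 2.4702%.
Revolver drawn: weight = 15.05/75.56 = 0.1992; after-tax cost = 7.19% × (1 − 38.4%) = 4.4290%.
WACC = 0.5176 × 12.6000% + 0.0896 × 5.2298% + 0.1936 × 2.4702% + 0.1992 × 4.4290% = 8.3508%.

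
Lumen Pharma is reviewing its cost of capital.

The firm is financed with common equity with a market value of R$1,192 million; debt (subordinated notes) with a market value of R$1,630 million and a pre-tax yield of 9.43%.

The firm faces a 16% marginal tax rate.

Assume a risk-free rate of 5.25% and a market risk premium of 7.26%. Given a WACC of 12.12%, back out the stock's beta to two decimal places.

Total capital V = 1192 + 1630 = 2822.
Equity weight = 1192/2822 = 0.4224.
Subordinated notes weight = 1630/2822 = 0.5776.
Debt contribution = 0.5776 × 9.43% × (1 − 16%) = 4.5753%.
Required equity contribution = 12.12% − 4.5753% = 7.5447%  ⇒  Re = 17.8616%.
CAPM: 17.8616% = 5.25% + β × 7.26%  ⇒  β = 1.7371.

1.74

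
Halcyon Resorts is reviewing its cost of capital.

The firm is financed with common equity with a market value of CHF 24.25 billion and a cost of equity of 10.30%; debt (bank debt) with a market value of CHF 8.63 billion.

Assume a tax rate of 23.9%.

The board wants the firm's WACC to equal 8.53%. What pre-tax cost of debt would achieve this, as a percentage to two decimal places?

4.67%

Total capital V = 24.25 + 8.63 = 32.88.
Equity weight = 24.25/32.88 = 0.7375.
Bank debt weight = 8.63/32.88 = 0.2625.
Equity contribution = 0.7375 × 10.3% = 7.5966%.
Remaining for debt = 8.53% − 7.5966% = 0.9334%.
Rd × (1 − 23.9%) × 0.2625 = 0.9334%  ⇒  Rd = 4.6733%.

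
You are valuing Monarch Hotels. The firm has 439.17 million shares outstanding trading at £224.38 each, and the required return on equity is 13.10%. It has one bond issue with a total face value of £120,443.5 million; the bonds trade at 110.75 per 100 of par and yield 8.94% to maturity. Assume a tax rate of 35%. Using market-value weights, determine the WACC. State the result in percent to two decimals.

Market value of equity E = 224.38 × 439.17m = 98540.9646m. Market value of debt D = 120443.5m × 110.75/100 = 133391.17625m.
Total capital V = 98540.9646 + 133391.17625 = 231932.14085.
Equity: weight = 98540.9646/231932.14085 = 0.4249; cost = 13.1%.
Bonds outstanding: weight = 133391.17625/231932.14085 = 0.5751; after-tax cost = 8.94% × (1 − 35%) = 5.8110%.
WACC = 0.4249 × 13.1000% + 0.5751 × 5.8110% = 8.9079%.

8.91%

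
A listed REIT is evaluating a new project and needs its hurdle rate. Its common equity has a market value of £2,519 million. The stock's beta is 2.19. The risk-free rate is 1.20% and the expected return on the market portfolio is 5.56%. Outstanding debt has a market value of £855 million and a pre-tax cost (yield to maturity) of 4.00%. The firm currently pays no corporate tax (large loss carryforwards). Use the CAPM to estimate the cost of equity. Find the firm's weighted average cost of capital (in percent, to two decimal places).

Market risk premium = 5.56% − 1.2% = 4.36%.
Cost of equity via CAPM: Re = 1.2% + 2.19 × 4.36% = 10.7484%.
Total capital V = 2519 + 855 = 3374.
Equity: weight = 2519/3374 = 0.7466; cost = 10.7484%.
Debt: weight = 855/3374 = 0.2534; after-tax cost = 4% × (1 − 0%) = 4.0000%.
WACC = 0.7466 × 10.7484% + 0.2534 × 4.0000% = 9.0383%.

9.04%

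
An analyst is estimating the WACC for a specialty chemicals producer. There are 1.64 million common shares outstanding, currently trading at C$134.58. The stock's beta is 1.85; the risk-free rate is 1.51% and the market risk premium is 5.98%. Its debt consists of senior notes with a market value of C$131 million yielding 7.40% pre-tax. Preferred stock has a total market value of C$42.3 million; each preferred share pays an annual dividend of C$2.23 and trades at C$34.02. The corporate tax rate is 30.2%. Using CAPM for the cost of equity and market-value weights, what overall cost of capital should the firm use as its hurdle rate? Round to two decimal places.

9.46%

Cost of equity via CAPM: Re = 1.51% + 1.85 × 5.98% = 12.5730%.
Cost of preferred: Rp = 2.23 / 34.02 = 6.5550%.
Market value of equity E = 134.58 × 1.64m = 220.7112m.
Total capital V = 220.7112 + 42.3 + 131 = 394.0112.
Equity: weight = 220.7112/394.0112 = 0.5602; cost = 12.573%.
Preferred: weight = 42.3/394.0112 = 0.1074; cost = 6.555%.
Senior notes: weight = 131/394.0112 = 0.3325; after-tax cost = 7.4% × (1 − 30.2%) = 5.1652%.
WACC = 0.5602 × 12.5730% + 0.1074 × 6.5550% + 0.3325 × 5.1652% = 9.4640%.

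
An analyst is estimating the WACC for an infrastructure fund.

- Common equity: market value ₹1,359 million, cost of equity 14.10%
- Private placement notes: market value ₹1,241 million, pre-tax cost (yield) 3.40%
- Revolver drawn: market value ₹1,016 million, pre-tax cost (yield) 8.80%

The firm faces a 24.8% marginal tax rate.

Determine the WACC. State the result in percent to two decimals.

8.04%

Total capital V = 1359 + 1241 + 1016 = 3616.
Equity: weight = 1359/3616 = 0.3758; cost = 14.1%.
Private placement notes: weight = 1241/3616 = 0.3432; after-tax cost = 3.4% × (1 − 24.8%) = 2.5568%.
Revolver drawn: weight = 1016/3616 = 0.2810; after-tax cost = 8.8% × (1 − 24.8%) = 6.6176%.
WACC = 0.3758 × 14.1000% + 0.3432 × 2.5568% + 0.2810 × 6.6176% = 8.0361%.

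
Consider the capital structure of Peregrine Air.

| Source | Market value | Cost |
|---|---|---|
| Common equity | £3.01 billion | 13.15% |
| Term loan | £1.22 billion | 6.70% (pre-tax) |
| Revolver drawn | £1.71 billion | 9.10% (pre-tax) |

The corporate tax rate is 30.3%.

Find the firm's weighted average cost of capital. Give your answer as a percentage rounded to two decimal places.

Total capital V = 3.01 + 1.22 + 1.71 = 5.94.
Equity: weight = 3.01/5.94 = 0.5067; cost = 13.15%.
Term loan: weight = 1.22/5.94 = 0.2054; after-tax cost = 6.7% × (1 − 30.3%) = 4.6699%.
Revolver drawn: weight = 1.71/5.94 = 0.2879; after-tax cost = 9.1% × (1 − 30.3%) = 6.3427%.
WACC = 0.5067 × 13.1500% + 0.2054 × 4.6699% + 0.2879 × 6.3427% = 9.4486%.

9.45%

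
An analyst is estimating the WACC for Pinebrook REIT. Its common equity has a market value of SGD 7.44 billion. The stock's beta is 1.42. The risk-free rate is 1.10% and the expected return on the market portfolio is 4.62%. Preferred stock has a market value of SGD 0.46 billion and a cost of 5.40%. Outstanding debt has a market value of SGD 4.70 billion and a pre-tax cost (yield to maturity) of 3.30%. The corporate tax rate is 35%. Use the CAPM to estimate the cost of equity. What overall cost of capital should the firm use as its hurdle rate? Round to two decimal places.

Market risk premium = 4.62% − 1.1% = 3.52%.
Cost of equity via CAPM: Re = 1.1% + 1.42 × 3.52% = 6.0984%.
Total capital V = 7.44 + 0.46 + 4.7 = 12.6.
Equity: weight = 7.44/12.6 = 0.5905; cost = 6.0984%.
Preferred: weight = 0.46/12.6 = 0.0365; cost = 5.4%.
Debt: weight = 4.7/12.6 = 0.3730; after-tax cost = 3.3% × (1 − 35%) = 2.1450%.
WACC = 0.5905 × 6.0984% + 0.0365 × 5.4000% + 0.3730 × 2.1450% = 4.5982%.

4.60%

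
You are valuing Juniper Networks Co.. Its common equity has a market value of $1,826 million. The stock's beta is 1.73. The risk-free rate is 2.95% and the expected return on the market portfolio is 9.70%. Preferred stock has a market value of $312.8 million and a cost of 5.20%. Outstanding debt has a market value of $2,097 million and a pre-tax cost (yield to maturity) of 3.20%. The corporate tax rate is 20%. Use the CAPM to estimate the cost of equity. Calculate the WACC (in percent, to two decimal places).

Market risk premium = 9.7% − 2.95% = 6.75%.
Cost of equity via CAPM: Re = 2.95% + 1.73 × 6.75% = 14.6275%.
Total capital V = 1826 + 312.8 + 2097 = 4235.8.
Equity: weight = 1826/4235.8 = 0.4311; cost = 14.6275%.
Preferred: weight = 312.8/4235.8 = 0.0738; cost = 5.2%.
Debt: weight = 2097/4235.8 = 0.4951; after-tax cost = 3.2% × (1 − 20%) = 2.5600%.
WACC = 0.4311 × 14.6275% + 0.0738 × 5.2000% + 0.4951 × 2.5600% = 7.9571%.

7.96%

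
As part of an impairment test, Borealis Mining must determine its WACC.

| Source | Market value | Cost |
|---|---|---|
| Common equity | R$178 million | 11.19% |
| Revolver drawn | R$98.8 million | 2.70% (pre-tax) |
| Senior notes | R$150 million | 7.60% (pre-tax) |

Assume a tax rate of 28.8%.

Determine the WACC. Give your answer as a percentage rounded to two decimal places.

7.01%

Total capital V = 178 + 98.8 + 150 = 426.8.
Equity: weight = 178/426.8 = 0.4171; cost = 11.19%.
Revolver drawn: weight = 98.8/426.8 = 0.2315; after-tax cost = 2.7% × (1 − 28.8%) = 1.9224%.
Senior notes: weight = 150/426.8 = 0.3515; after-tax cost = 7.6% × (1 − 28.8%) = 5.4112%.
WACC = 0.4171 × 11.1900% + 0.2315 × 1.9224% + 0.3515 × 5.4112% = 7.0137%.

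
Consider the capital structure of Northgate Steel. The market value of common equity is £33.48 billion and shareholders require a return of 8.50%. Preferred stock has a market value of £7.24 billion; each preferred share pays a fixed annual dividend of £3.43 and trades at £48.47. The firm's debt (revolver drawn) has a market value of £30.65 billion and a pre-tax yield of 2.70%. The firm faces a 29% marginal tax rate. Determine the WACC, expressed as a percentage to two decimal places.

Cost of preferred: Rp = 3.43 / 48.47 = 7.0765%.
Total capital V = 33.48 + 7.24 + 30.65 = 71.37.
Equity: weight = 33.48/71.37 = 0.4691; cost = 8.5%.
Preferred: weight = 7.24/71.37 = 0.1014; cost = 7.0765%.
Revolver drawn: weight = 30.65/71.37 = 0.4295; after-tax cost = 2.7% × (1 − 29%) = 1.9170%.
WACC = 0.4691 × 8.5000% + 0.1014 × 7.0765% + 0.4295 × 1.9170% = 5.5285%.

5.53%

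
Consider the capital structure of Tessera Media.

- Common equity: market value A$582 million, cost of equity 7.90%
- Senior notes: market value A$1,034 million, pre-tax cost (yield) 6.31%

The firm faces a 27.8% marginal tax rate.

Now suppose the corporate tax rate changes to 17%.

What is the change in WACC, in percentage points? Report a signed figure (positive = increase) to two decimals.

+0.44 pp

Current WACC:
Total capital V = 582 + 1034 = 1616.
Equity: weight = 582/1616 = 0.3601; cost = 7.9%.
Senior notes: weight = 1034/1616 = 0.6399; after-tax cost = 6.31% × (1 − 27.8%) = 4.5558%.
WACC = 0.3601 × 7.9000% + 0.6399 × 4.5558% = 5.7602%.
After the change:
Total capital V = 582 + 1034 = 1616.
Equity: weight = 582/1616 = 0.3601; cost = 7.9%.
Senior notes: weight = 1034/1616 = 0.6399; after-tax cost = 6.31% × (1 − 17%) = 5.2373%.
WACC = 0.3601 × 7.9000% + 0.6399 × 5.2373% = 6.1963%.
Change in WACC = 6.1963% − 5.7602% = 0.4360 pp.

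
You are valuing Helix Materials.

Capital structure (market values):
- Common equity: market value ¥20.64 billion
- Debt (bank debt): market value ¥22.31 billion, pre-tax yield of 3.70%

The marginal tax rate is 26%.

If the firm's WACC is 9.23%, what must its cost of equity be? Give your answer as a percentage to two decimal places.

Total capital V = 20.64 + 22.31 = 42.95.
Equity weight = 20.64/42.95 = 0.4806.
Bank debt weight = 22.31/42.95 = 0.5194.
Debt contribution = 0.5194 × 3.7% × (1 − 26%) = 1.4222%.
Required equity contribution = 9.23% − 1.4222% = 7.8078%.
Re = 7.8078% / 0.4806 = 16.2473%.

16.25%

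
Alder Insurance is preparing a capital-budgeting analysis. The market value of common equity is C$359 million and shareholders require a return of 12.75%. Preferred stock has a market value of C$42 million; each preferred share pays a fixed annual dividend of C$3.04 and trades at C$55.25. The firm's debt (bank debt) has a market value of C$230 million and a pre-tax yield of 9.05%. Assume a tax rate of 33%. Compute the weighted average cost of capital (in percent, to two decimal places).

Cost of preferred: Rp = 3.04 / 55.25 = 5.5023%.
Total capital V = 359 + 42 + 230 = 631.
Equity: weight = 359/631 = 0.5689; cost = 12.75%.
Preferred: weight = 42/631 = 0.0666; cost = 5.5023%.
Bank debt: weight = 230/631 = 0.3645; after-tax cost = 9.05% × (1 − 33%) = 6.0635%.
WACC = 0.5689 × 12.7500% + 0.0666 × 5.5023% + 0.3645 × 6.0635% = 9.8304%.

9.83%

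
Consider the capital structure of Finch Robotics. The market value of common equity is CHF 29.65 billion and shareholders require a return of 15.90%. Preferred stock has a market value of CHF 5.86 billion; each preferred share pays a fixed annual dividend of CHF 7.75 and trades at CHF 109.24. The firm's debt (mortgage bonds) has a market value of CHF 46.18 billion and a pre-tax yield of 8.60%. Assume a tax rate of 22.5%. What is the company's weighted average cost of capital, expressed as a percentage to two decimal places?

10.05%

Cost of preferred: Rp = 7.75 / 109.24 = 7.0945%.
Total capital V = 29.65 + 5.86 + 46.18 = 81.69.
Equity: weight = 29.65/81.69 = 0.3630; cost = 15.9%.
Preferred: weight = 5.86/81.69 = 0.0717; cost = 7.0945%.
Mortgage bonds: weight = 46.18/81.69 = 0.5653; after-tax cost = 8.6% × (1 − 22.5%) = 6.6650%.
WACC = 0.3630 × 15.9000% + 0.0717 × 7.0945% + 0.5653 × 6.6650% = 10.0477%.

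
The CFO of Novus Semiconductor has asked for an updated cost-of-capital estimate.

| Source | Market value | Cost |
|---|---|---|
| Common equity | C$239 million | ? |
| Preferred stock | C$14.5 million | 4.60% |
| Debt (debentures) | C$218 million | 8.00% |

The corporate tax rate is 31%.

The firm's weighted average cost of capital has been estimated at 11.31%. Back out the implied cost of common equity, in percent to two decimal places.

Total capital V = 239 + 14.5 + 218 = 471.5.
Equity weight = 239/471.5 = 0.5069.
Preferred weight = 14.5/471.5 = 0.0308.
Debentures weight = 218/471.5 = 0.4624.
Debt contribution = 0.4624 × 8% × (1 − 31%) = 2.5522%.
Preferred contribution = 0.0308 × 4.6% = 0.1415%.
Required equity contribution = 11.31% − 2.6937% = 8.6163%.
Re = 8.6163% / 0.5069 = 16.9983%.

17.00%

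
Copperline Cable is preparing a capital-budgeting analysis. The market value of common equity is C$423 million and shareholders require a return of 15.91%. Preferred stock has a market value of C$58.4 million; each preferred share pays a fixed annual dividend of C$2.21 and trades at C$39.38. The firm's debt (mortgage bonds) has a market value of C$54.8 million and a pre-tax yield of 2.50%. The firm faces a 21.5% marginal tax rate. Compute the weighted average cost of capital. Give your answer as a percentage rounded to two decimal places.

Cost of preferred: Rp = 2.21 / 39.38 = 5.6120%.
Total capital V = 423 + 58.4 + 54.8 = 536.2.
Equity: weight = 423/536.2 = 0.7889; cost = 15.91%.
Preferred: weight = 58.4/536.2 = 0.1089; cost = 5.612%.
Mortgage bonds: weight = 54.8/536.2 = 0.1022; after-tax cost = 2.5% × (1 − 21.5%) = 1.9625%.
WACC = 0.7889 × 15.9100% + 0.1089 × 5.6120% + 0.1022 × 1.9625% = 13.3630%.

13.36%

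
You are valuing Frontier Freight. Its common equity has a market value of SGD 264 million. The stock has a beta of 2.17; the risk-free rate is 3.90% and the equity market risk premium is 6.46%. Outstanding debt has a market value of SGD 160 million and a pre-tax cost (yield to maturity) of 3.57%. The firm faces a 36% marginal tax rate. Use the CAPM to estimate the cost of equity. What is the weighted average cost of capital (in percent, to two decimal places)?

12.02%

Cost of equity via CAPM: Re = 3.9% + 2.17 × 6.46% = 17.9182%.
Total capital V = 264 + 160 = 424.
Equity: weight = 264/424 = 0.6226; cost = 17.9182%.
Debt: weight = 160/424 = 0.3774; after-tax cost = 3.57% × (1 − 36%) = 2.2848%.
WACC = 0.6226 × 17.9182% + 0.3774 × 2.2848% = 12.0188%.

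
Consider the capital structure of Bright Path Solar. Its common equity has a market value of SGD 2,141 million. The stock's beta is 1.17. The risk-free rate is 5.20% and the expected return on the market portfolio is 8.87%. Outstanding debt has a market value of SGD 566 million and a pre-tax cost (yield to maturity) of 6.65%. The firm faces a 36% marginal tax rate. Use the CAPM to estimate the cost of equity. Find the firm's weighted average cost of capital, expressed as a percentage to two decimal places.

Market risk premium = 8.87% − 5.2% = 3.67%.
Cost of equity via CAPM: Re = 5.2% + 1.17 × 3.67% = 9.4939%.
Total capital V = 2141 + 566 = 2707.
Equity: weight = 2141/2707 = 0.7909; cost = 9.4939%.
Debt: weight = 566/2707 = 0.2091; after-tax cost = 6.65% × (1 − 36%) = 4.2560%.
WACC = 0.7909 × 9.4939% + 0.2091 × 4.2560% = 8.3987%.

8.40%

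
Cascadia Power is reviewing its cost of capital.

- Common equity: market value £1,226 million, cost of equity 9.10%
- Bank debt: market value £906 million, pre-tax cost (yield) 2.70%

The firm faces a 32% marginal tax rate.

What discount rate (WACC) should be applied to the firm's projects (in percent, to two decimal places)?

Total capital V = 1226 + 906 = 2132.
Equity: weight = 1226/2132 = 0.5750; cost = 9.1%.
Bank debt: weight = 906/2132 = 0.4250; after-tax cost = 2.7% × (1 − 32%) = 1.8360%.
WACC = 0.5750 × 9.1000% + 0.4250 × 1.8360% = 6.0131%.

6.01%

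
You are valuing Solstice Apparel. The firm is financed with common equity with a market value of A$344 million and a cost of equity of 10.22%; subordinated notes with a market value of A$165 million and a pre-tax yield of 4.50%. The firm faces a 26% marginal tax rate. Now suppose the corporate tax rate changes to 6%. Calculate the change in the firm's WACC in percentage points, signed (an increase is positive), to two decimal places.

+0.29 pp

Current WACC:
Total capital V = 344 + 165 = 509.
Equity: weight = 344/509 = 0.6758; cost = 10.22%.
Subordinated notes: weight = 165/509 = 0.3242; after-tax cost = 4.5% × (1 − 26%) = 3.3300%.
WACC = 0.6758 × 10.2200% + 0.3242 × 3.3300% = 7.9865%.
After the change:
Total capital V = 344 + 165 = 509.
Equity: weight = 344/509 = 0.6758; cost = 10.22%.
Subordinated notes: weight = 165/509 = 0.3242; after-tax cost = 4.5% × (1 − 6%) = 4.2300%.
WACC = 0.6758 × 10.2200% + 0.3242 × 4.2300% = 8.2783%.
Change in WACC = 8.2783% − 7.9865% = 0.2917 pp.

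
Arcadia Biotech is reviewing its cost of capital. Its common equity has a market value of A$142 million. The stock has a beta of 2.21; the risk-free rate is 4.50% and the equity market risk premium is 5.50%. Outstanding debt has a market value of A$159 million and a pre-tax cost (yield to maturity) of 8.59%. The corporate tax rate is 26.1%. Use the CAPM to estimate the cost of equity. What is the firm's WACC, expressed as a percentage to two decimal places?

11.21%

Cost of equity via CAPM: Re = 4.5% + 2.21 × 5.5% = 16.6550%.
Total capital V = 142 + 159 = 301.
Equity: weight = 142/301 = 0.4718; cost = 16.655%.
Debt: weight = 159/301 = 0.5282; after-tax cost = 8.59% × (1 − 26.1%) = 6.3480%.
WACC = 0.4718 × 16.6550% + 0.5282 × 6.3480% = 11.2104%.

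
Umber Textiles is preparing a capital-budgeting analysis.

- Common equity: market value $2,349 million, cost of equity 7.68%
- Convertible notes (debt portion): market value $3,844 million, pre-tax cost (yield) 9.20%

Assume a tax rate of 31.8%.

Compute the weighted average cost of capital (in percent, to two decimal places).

Total capital V = 2349 + 3844 = 6193.
Equity: weight = 2349/6193 = 0.3793; cost = 7.68%.
Convertible notes (debt portion): weight = 3844/6193 = 0.6207; after-tax cost = 9.2% × (1 − 31.8%) = 6.2744%.
WACC = 0.3793 × 7.6800% + 0.6207 × 6.2744% = 6.8075%.

6.81%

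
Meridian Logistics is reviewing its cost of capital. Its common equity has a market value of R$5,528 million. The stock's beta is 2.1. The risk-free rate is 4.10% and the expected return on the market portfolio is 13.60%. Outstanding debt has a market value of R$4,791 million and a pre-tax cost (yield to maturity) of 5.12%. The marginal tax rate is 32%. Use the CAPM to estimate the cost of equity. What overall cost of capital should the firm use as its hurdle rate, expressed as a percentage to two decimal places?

Market risk premium = 13.6% − 4.1% = 9.5%.
Cost of equity via CAPM: Re = 4.1% + 2.1 × 9.5% = 24.0500%.
Total capital V = 5528 + 4791 = 10319.
Equity: weight = 5528/10319 = 0.5357; cost = 24.05%.
Debt: weight = 4791/10319 = 0.4643; after-tax cost = 5.12% × (1 − 32%) = 3.4816%.
WACC = 0.5357 × 24.0500% + 0.4643 × 3.4816% = 14.5003%.

14.50%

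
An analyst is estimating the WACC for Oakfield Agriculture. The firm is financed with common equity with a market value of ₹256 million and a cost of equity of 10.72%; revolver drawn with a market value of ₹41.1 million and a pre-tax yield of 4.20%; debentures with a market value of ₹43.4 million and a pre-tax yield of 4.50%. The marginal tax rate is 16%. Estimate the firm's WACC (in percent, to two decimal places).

8.97%

Total capital V = 256 + 41.1 + 43.4 = 340.5.
Equity: weight = 256/340.5 = 0.7518; cost = 10.72%.
Revolver drawn: weight = 41.1/340.5 = 0.1207; after-tax cost = 4.2% × (1 − 16%) = 3.5280%.
Debentures: weight = 43.4/340.5 = 0.1275; after-tax cost = 4.5% × (1 − 16%) = 3.7800%.
WACC = 0.7518 × 10.7200% + 0.1207 × 3.5280% + 0.1275 × 3.7800% = 8.9673%.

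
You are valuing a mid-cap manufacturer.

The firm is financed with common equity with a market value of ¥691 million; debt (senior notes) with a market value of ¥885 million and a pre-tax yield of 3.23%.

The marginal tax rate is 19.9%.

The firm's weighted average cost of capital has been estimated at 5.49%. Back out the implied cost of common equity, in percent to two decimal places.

9.21%

Total capital V = 691 + 885 = 1576.
Equity weight = 691/1576 = 0.4385.
Senior notes weight = 885/1576 = 0.5615.
Debt contribution = 0.5615 × 3.23% × (1 − 19.9%) = 1.4529%.
Required equity contribution = 5.49% − 1.4529% = 4.0371%.
Re = 4.0371% / 0.4385 = 9.2077%.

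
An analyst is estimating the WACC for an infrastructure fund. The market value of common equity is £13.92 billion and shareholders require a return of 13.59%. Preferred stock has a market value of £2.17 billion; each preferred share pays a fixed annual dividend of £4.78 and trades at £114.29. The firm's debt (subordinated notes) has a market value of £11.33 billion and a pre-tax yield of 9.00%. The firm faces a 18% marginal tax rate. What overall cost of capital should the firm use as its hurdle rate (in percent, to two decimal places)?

Cost of preferred: Rp = 4.78 / 114.29 = 4.1823%.
Total capital V = 13.92 + 2.17 + 11.33 = 27.42.
Equity: weight = 13.92/27.42 = 0.5077; cost = 13.59%.
Preferred: weight = 2.17/27.42 = 0.0791; cost = 4.1823%.
Subordinated notes: weight = 11.33/27.42 = 0.4132; after-tax cost = 9% × (1 − 18%) = 7.3800%.
WACC = 0.5077 × 13.5900% + 0.0791 × 4.1823% + 0.4132 × 7.3800% = 10.2795%.

10.28%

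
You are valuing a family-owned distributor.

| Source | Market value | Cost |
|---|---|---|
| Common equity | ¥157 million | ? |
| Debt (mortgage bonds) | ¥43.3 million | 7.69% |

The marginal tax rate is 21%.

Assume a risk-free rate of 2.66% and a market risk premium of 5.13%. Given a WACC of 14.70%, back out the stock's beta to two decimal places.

2.81

Total capital V = 157 + 43.3 = 200.3.
Equity weight = 157/200.3 = 0.7838.
Mortgage bonds weight = 43.3/200.3 = 0.2162.
Debt contribution = 0.2162 × 7.69% × (1 − 21%) = 1.3133%.
Required equity contribution = 14.7% − 1.3133% = 13.3867%  ⇒  Re = 17.0787%.
CAPM: 17.0787% = 2.66% + β × 5.13%  ⇒  β = 2.8107.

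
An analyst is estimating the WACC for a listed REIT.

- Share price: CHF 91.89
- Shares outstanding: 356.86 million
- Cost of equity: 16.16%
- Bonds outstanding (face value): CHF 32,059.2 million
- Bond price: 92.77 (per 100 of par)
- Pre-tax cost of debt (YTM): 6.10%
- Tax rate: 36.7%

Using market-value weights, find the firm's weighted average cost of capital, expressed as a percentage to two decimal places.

10.31%

Market value of equity E = 91.89 × 356.86m = 32791.8654m. Market value of debt D = 32059.2m × 92.77/100 = 29741.31984m.
Total capital V = 32791.8654 + 29741.31984 = 62533.18524.
Equity: weight = 32791.8654/62533.18524 = 0.5244; cost = 16.16%.
Bonds outstanding: weight = 29741.31984/62533.18524 = 0.4756; after-tax cost = 6.1% × (1 − 36.7%) = 3.8613%.
WACC = 0.5244 × 16.1600% + 0.4756 × 3.8613% = 10.3106%.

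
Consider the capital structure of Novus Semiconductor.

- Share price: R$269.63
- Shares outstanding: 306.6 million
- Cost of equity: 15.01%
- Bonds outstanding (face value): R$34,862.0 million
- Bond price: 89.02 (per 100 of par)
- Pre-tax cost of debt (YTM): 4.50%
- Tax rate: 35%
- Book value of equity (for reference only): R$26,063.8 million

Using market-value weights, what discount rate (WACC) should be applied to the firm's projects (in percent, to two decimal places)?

Market value of equity E = 269.63 × 306.6m = 82668.558m. Market value of debt D = 34862m × 89.02/100 = 31034.1524m.
Total capital V = 82668.558 + 31034.1524 = 113702.7104.
Equity: weight = 82668.558/113702.7104 = 0.7271; cost = 15.01%.
Bonds outstanding: weight = 31034.1524/113702.7104 = 0.2729; after-tax cost = 4.5% × (1 − 35%) = 2.9250%.
WACC = 0.7271 × 15.0100% + 0.2729 × 2.9250% = 11.7115%.

11.71%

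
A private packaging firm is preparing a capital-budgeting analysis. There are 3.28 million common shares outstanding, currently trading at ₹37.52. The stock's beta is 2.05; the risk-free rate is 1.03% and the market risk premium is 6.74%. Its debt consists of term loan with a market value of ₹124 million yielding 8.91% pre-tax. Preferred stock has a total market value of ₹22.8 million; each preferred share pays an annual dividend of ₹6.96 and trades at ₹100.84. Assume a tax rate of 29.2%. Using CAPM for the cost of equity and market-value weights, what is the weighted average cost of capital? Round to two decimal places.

10.25%

Cost of equity via CAPM: Re = 1.03% + 2.05 × 6.74% = 14.8470%.
Cost of preferred: Rp = 6.96 / 100.84 = 6.9020%.
Market value of equity E = 37.52 × 3.28m = 123.0656m.
Total capital V = 123.0656 + 22.8 + 124 = 269.8656.
Equity: weight = 123.0656/269.8656 = 0.4560; cost = 14.847%.
Preferred: weight = 22.8/269.8656 = 0.0845; cost = 6.902%.
Term loan: weight = 124/269.8656 = 0.4595; after-tax cost = 8.91% × (1 − 29.2%) = 6.3083%.
WACC = 0.4560 × 14.8470% + 0.0845 × 6.9020% + 0.4595 × 6.3083% = 10.2523%.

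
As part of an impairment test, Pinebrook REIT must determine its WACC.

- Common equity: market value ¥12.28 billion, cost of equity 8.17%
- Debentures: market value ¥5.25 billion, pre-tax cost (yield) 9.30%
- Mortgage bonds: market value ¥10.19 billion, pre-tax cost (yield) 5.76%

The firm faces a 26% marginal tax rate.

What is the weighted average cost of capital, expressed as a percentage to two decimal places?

Total capital V = 12.28 + 5.25 + 10.19 = 27.72.
Equity: weight = 12.28/27.72 = 0.4430; cost = 8.17%.
Debentures: weight = 5.25/27.72 = 0.1894; after-tax cost = 9.3% × (1 − 26%) = 6.8820%.
Mortgage bonds: weight = 10.19/27.72 = 0.3676; after-tax cost = 5.76% × (1 − 26%) = 4.2624%.
WACC = 0.4430 × 8.1700% + 0.1894 × 6.8820% + 0.3676 × 4.2624% = 6.4896%.

6.49%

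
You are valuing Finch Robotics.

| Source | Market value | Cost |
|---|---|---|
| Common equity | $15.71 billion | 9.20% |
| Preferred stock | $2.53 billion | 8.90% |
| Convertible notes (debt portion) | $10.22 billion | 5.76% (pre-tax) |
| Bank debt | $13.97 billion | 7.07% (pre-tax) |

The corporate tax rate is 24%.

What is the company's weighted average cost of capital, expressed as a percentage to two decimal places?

Total capital V = 15.71 + 2.53 + 10.22 + 13.97 = 42.43.
Equity: weight = 15.71/42.43 = 0.3703; cost = 9.2%.
Preferred: weight = 2.53/42.43 = 0.0596; cost = 8.9%.
Convertible notes (debt portion): weight = 10.22/42.43 = 0.2409; after-tax cost = 5.76% × (1 − 24%) = 4.3776%.
Bank debt: weight = 13.97/42.43 = 0.3292; after-tax cost = 7.07% × (1 − 24%) = 5.3732%.
WACC = 0.3703 × 9.2000% + 0.0596 × 8.9000% + 0.2409 × 4.3776% + 0.3292 × 5.3732% = 6.7606%.

6.76%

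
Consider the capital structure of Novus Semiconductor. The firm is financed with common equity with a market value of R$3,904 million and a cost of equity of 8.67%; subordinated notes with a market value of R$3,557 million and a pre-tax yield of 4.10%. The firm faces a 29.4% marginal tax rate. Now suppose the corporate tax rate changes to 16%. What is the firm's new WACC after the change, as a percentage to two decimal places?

After the change:
Total capital V = 3904 + 3557 = 7461.
Equity: weight = 3904/7461 = 0.5233; cost = 8.67%.
Subordinated notes: weight = 3557/7461 = 0.4767; after-tax cost = 4.1% × (1 − 16%) = 3.4440%.
WACC = 0.5233 × 8.6700% + 0.4767 × 3.4440% = 6.1785%.

6.18%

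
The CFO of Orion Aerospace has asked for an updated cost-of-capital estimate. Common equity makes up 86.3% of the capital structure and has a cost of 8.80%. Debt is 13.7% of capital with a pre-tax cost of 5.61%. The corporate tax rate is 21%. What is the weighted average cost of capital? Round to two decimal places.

After-tax cost of debt = 5.61% × (1 − 21%) = 4.4319%.
WACC = 0.863 × 8.8000% + 0.137 × 4.4319% = 8.2016%.

8.20%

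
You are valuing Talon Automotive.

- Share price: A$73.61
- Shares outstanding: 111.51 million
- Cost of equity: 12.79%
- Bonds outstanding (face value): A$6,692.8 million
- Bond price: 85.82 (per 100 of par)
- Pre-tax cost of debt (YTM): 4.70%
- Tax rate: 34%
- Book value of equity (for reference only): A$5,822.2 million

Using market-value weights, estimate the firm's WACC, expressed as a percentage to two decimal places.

Market value of equity E = 73.61 × 111.51m = 8208.2511m. Market value of debt D = 6692.8m × 85.82/100 = 5743.76096m.
Total capital V = 8208.2511 + 5743.76096 = 13952.01206.
Equity: weight = 8208.2511/13952.01206 = 0.5883; cost = 12.79%.
Bonds outstanding: weight = 5743.76096/13952.01206 = 0.4117; after-tax cost = 4.7% × (1 − 34%) = 3.1020%.
WACC = 0.5883 × 12.7900% + 0.4117 × 3.1020% = 8.8016%.

8.80%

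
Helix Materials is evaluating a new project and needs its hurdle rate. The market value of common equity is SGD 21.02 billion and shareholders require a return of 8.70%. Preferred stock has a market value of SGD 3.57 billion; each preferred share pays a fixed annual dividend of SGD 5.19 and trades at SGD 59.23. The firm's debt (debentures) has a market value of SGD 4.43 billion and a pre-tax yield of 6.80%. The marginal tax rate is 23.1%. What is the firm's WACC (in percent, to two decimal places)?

8.18%

Cost of preferred: Rp = 5.19 / 59.23 = 8.7625%.
Total capital V = 21.02 + 3.57 + 4.43 = 29.02.
Equity: weight = 21.02/29.02 = 0.7243; cost = 8.7%.
Preferred: weight = 3.57/29.02 = 0.1230; cost = 8.7625%.
Debentures: weight = 4.43/29.02 = 0.1527; after-tax cost = 6.8% × (1 − 23.1%) = 5.2292%.
WACC = 0.7243 × 8.7000% + 0.1230 × 8.7625% + 0.1527 × 5.2292% = 8.1779%.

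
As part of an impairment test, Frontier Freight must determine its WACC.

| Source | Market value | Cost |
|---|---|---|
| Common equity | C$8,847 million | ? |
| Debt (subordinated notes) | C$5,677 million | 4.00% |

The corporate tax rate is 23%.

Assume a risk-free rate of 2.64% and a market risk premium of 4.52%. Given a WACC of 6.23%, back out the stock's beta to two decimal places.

Total capital V = 8847 + 5677 = 14524.
Equity weight = 8847/14524 = 0.6091.
Subordinated notes weight = 5677/14524 = 0.3909.
Debt contribution = 0.3909 × 4% × (1 − 23%) = 1.2039%.
Required equity contribution = 6.23% − 1.2039% = 5.0261%  ⇒  Re = 8.2513%.
CAPM: 8.2513% = 2.64% + β × 4.52%  ⇒  β = 1.2414.

1.24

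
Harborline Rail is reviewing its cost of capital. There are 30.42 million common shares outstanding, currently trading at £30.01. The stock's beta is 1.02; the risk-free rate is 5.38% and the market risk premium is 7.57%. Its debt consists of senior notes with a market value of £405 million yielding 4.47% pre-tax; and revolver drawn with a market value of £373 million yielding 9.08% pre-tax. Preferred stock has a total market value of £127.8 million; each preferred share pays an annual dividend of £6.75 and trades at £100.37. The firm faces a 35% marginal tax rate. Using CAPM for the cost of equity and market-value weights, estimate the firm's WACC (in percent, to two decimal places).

8.91%

Cost of equity via CAPM: Re = 5.38% + 1.02 × 7.57% = 13.1014%.
Cost of preferred: Rp = 6.75 / 100.37 = 6.7251%.
Market value of equity E = 30.01 × 30.42m = 912.9042m.
Total capital V = 912.9042 + 127.8 + 405 + 373 = 1818.7042.
Equity: weight = 912.9042/1818.7042 = 0.5020; cost = 13.1014%.
Preferred: weight = 127.8/1818.7042 = 0.0703; cost = 6.7251%.
Senior notes: weight = 405/1818.7042 = 0.2227; after-tax cost = 4.47% × (1 − 35%) = 2.9055%.
Revolver drawn: weight = 373/1818.7042 = 0.2051; after-tax cost = 9.08% × (1 − 35%) = 5.9020%.
WACC = 0.5020 × 13.1014% + 0.0703 × 6.7251% + 0.2227 × 2.9055% + 0.2051 × 5.9020% = 8.9063%.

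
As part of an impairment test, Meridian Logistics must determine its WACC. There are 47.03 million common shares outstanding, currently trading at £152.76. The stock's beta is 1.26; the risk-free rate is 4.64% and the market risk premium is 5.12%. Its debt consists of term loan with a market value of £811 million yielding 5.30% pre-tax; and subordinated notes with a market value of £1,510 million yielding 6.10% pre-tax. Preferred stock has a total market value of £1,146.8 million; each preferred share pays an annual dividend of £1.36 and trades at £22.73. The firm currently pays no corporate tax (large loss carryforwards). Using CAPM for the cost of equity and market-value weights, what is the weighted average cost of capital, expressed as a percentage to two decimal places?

9.39%

Cost of equity via CAPM: Re = 4.64% + 1.26 × 5.12% = 11.0912%.
Cost of preferred: Rp = 1.36 / 22.73 = 5.9833%.
Market value of equity E = 152.76 × 47.03m = 7184.3028m.
Total capital V = 7184.3028 + 1146.8 + 811 + 1510 = 10652.1028.
Equity: weight = 7184.3028/10652.1028 = 0.6744; cost = 11.0912%.
Preferred: weight = 1146.8/10652.1028 = 0.1077; cost = 5.9833%.
Term loan: weight = 811/10652.1028 = 0.0761; after-tax cost = 5.3% × (1 − 0%) = 5.3000%.
Subordinated notes: weight = 1510/10652.1028 = 0.1418; after-tax cost = 6.1% × (1 − 0%) = 6.1000%.
WACC = 0.6744 × 11.0912% + 0.1077 × 5.9833% + 0.0761 × 5.3000% + 0.1418 × 6.1000% = 9.3928%.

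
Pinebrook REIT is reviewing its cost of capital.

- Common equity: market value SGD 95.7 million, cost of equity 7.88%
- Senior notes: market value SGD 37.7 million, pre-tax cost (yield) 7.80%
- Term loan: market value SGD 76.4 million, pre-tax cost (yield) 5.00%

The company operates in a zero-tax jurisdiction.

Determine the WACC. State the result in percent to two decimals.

Total capital V = 95.7 + 37.7 + 76.4 = 209.8.
Equity: weight = 95.7/209.8 = 0.4561; cost = 7.88%.
Senior notes: weight = 37.7/209.8 = 0.1797; after-tax cost = 7.8% × (1 − 0%) = 7.8000%.
Term loan: weight = 76.4/209.8 = 0.3642; after-tax cost = 5% × (1 − 0%) = 5.0000%.
WACC = 0.4561 × 7.8800% + 0.1797 × 7.8000% + 0.3642 × 5.0000% = 6.8169%.

6.82%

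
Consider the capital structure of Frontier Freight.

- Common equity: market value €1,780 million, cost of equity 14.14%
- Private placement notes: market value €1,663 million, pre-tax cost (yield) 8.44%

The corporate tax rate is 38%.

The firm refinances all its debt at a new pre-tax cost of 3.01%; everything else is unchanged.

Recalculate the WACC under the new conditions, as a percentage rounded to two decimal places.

8.21%

After the change:
Total capital V = 1780 + 1663 = 3443.
Equity: weight = 1780/3443 = 0.5170; cost = 14.14%.
Private placement notes: weight = 1663/3443 = 0.4830; after-tax cost = 3.01% × (1 − 38%) = 1.8662%.
WACC = 0.5170 × 14.1400% + 0.4830 × 1.8662% = 8.2116%.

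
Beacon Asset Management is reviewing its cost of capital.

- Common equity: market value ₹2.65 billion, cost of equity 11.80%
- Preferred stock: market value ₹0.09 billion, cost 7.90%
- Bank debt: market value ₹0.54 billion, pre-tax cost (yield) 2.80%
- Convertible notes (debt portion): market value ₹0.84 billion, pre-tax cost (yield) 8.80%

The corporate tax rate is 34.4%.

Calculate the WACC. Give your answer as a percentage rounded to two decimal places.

Total capital V = 2.65 + 0.09 + 0.54 + 0.84 = 4.12.
Equity: weight = 2.65/4.12 = 0.6432; cost = 11.8%.
Preferred: weight = 0.09/4.12 = 0.0218; cost = 7.9%.
Bank debt: weight = 0.54/4.12 = 0.1311; after-tax cost = 2.8% × (1 − 34.4%) = 1.8368%.
Convertible notes (debt portion): weight = 0.84/4.12 = 0.2039; after-tax cost = 8.8% × (1 − 34.4%) = 5.7728%.
WACC = 0.6432 × 11.8000% + 0.0218 × 7.9000% + 0.1311 × 1.8368% + 0.2039 × 5.7728% = 9.1801%.

9.18%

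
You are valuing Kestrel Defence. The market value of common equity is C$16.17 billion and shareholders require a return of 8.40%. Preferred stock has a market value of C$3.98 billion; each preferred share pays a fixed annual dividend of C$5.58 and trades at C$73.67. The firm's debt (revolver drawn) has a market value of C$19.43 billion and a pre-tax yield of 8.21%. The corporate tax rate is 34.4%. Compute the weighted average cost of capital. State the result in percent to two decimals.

Cost of preferred: Rp = 5.58 / 73.67 = 7.5743%.
Total capital V = 16.17 + 3.98 + 19.43 = 39.58.
Equity: weight = 16.17/39.58 = 0.4085; cost = 8.4%.
Preferred: weight = 3.98/39.58 = 0.1006; cost = 7.5743%.
Revolver drawn: weight = 19.43/39.58 = 0.4909; after-tax cost = 8.21% × (1 − 34.4%) = 5.3858%.
WACC = 0.4085 × 8.4000% + 0.1006 × 7.5743% + 0.4909 × 5.3858% = 6.8373%.

6.84%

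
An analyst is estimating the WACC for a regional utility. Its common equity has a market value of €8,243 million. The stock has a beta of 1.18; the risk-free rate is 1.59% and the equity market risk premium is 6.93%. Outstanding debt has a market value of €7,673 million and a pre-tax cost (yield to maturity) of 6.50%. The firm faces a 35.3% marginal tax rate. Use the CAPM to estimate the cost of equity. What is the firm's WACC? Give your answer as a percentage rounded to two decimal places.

Cost of equity via CAPM: Re = 1.59% + 1.18 × 6.93% = 9.7674%.
Total capital V = 8243 + 7673 = 15916.
Equity: weight = 8243/15916 = 0.5179; cost = 9.7674%.
Debt: weight = 7673/15916 = 0.4821; after-tax cost = 6.5% × (1 − 35.3%) = 4.2055%.
WACC = 0.5179 × 9.7674% + 0.4821 × 4.2055% = 7.0860%.

7.09%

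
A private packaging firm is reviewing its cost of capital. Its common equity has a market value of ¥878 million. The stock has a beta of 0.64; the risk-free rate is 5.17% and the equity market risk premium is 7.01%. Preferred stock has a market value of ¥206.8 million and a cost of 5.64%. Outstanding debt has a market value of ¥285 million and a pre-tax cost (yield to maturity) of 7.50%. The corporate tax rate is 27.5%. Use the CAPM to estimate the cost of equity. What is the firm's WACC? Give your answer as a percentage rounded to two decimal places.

8.17%

Cost of equity via CAPM: Re = 5.17% + 0.64 × 7.01% = 9.6564%.
Total capital V = 878 + 206.8 + 285 = 1369.8.
Equity: weight = 878/1369.8 = 0.6410; cost = 9.6564%.
Preferred: weight = 206.8/1369.8 = 0.1510; cost = 5.64%.
Debt: weight = 285/1369.8 = 0.2081; after-tax cost = 7.5% × (1 − 27.5%) = 5.4375%.
WACC = 0.6410 × 9.6564% + 0.1510 × 5.6400% + 0.2081 × 5.4375% = 8.1723%.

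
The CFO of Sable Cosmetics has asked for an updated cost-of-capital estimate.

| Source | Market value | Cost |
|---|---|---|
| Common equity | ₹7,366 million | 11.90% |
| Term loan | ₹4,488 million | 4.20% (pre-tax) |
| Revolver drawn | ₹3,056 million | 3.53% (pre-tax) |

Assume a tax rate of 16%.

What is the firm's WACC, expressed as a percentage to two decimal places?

7.55%

Total capital V = 7366 + 4488 + 3056 = 14910.
Equity: weight = 7366/14910 = 0.4940; cost = 11.9%.
Term loan: weight = 4488/14910 = 0.3010; after-tax cost = 4.2% × (1 − 16%) = 3.5280%.
Revolver drawn: weight = 3056/14910 = 0.2050; after-tax cost = 3.53% × (1 − 16%) = 2.9652%.
WACC = 0.4940 × 11.9000% + 0.3010 × 3.5280% + 0.2050 × 2.9652% = 7.5487%.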